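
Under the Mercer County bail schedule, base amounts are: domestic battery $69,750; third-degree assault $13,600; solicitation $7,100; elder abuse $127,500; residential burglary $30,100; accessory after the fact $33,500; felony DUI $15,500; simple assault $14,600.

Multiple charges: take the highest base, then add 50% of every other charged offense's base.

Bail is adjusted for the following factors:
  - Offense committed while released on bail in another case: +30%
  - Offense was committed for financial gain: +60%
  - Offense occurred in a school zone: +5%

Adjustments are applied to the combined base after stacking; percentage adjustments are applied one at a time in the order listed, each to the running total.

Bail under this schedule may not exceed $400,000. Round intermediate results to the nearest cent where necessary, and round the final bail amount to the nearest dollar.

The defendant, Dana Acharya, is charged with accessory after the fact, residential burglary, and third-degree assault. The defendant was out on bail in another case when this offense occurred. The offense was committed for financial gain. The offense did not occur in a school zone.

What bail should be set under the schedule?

Base amounts from the schedule: accessory after the fact $33,500; residential burglary $30,100; third-degree assault $13,600.
Stacking rule: highest base plus 50% of each additional charge. Highest is accessory after the fact at $33,500. Additional: $30,100 × 50% = $15,050; $13,600 × 50% = $6,800. Combined base = $33,500 + $21,850 = $55,350.
Offense committed while released on bail in another case (+30%): $55,350 × 1.3 = $71,955.
Offense was committed for financial gain (+60%): $71,955 × 1.6 = $115,128.
$115,128 is within the $400,000 maximum.

$115,128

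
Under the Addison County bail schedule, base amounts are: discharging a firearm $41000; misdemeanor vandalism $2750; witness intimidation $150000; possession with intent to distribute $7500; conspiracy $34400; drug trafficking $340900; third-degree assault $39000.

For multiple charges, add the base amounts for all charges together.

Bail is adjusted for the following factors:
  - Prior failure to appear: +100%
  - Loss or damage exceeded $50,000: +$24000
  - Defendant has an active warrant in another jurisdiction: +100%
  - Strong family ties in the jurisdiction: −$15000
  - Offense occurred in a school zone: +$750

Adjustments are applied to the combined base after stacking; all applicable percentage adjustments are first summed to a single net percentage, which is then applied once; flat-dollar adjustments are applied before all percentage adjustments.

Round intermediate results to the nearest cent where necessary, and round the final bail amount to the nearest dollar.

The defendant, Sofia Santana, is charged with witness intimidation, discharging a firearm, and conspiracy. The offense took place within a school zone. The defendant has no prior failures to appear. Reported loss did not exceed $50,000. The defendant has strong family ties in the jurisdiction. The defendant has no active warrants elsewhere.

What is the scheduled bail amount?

$211150

Base amounts from the schedule: witness intimidation $150000; discharging a firearm $41000; conspiracy $34400.
Stacking rule: sum of all bases. $150000 + $41000 + $34400 = $225400.
Strong family ties in the jurisdiction (−$15000 flat): $225400 − $15000 = $210400.
Offense occurred in a school zone (+$750 flat): $210400 + $750 = $211150.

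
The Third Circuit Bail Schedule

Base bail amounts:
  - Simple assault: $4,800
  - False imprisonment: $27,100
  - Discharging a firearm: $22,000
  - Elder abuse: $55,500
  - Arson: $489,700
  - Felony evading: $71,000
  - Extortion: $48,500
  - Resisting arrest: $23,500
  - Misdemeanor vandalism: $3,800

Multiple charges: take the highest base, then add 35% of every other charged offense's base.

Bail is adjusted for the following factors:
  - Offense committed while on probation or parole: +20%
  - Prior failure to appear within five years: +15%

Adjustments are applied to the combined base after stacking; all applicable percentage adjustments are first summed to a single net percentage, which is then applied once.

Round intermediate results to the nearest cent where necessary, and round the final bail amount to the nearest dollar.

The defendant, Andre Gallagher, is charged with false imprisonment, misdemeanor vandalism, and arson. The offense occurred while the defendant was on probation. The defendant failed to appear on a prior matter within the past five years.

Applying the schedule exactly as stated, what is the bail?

$675,695

Base amounts from the schedule: false imprisonment $27,100; misdemeanor vandalism $3,800; arson $489,700.
Stacking rule: highest base plus 35% of each additional charge. Highest is arson at $489,700. Additional: $27,100 × 35% = $9,485; $3,800 × 35% = $1,330. Combined base = $489,700 + $10,815 = $500,515.
Net percentage adjustment: +20% +15% = +35%. $500,515 × 1.35 = $675,695.25.
Rounded to the nearest dollar: $675,695.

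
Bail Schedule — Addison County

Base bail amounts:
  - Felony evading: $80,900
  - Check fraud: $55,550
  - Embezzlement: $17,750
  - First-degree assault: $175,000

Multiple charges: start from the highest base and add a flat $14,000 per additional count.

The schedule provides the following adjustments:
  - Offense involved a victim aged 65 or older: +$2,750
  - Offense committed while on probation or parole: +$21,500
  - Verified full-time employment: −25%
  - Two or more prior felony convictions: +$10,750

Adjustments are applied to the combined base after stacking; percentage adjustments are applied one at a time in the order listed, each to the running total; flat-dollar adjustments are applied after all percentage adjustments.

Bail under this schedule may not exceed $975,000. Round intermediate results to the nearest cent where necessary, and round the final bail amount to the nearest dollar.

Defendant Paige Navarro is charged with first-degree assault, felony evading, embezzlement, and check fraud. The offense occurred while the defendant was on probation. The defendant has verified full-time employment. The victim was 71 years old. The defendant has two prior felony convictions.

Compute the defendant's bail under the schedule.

$197,750

Base amounts from the schedule: first-degree assault $175,000; felony evading $80,900; embezzlement $17,750; check fraud $55,550.
Stacking rule: highest base plus $14,000 per additional charge. Highest is first-degree assault at $175,000; 3 additional charges → +$42,000. Combined base = $217,000.
Verified full-time employment (−25%): $217,000 × 0.75 = $162,750.
Offense involved a victim aged 65 or older (+$2,750 flat): $162,750 + $2,750 = $165,500.
Offense committed while on probation or parole (+$21,500 flat): $165,500 + $21,500 = $187,000.
Two or more prior felony convictions (+$10,750 flat): $187,000 + $10,750 = $197,750.
$197,750 is within the $975,000 maximum.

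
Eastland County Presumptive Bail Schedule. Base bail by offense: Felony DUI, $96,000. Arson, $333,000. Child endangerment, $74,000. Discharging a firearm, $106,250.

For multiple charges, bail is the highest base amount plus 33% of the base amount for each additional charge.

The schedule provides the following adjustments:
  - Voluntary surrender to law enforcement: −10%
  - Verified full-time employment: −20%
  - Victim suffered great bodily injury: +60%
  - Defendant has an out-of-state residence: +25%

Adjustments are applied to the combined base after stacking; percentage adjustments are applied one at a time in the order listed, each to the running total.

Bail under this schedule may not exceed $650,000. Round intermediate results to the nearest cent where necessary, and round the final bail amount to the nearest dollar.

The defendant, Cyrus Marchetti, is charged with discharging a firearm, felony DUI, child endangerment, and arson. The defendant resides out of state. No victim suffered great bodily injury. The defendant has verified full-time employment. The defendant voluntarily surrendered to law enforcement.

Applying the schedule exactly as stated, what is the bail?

$381,746

Base amounts from the schedule: discharging a firearm $106,250; felony DUI $96,000; child endangerment $74,000; arson $333,000.
Stacking rule: highest base plus 33% of each additional charge. Highest is arson at $333,000. Additional: $106,250 × 33% = $35,062.50; $96,000 × 33% = $31,680; $74,000 × 33% = $24,420. Combined base = $333,000 + $91,162.50 = $424,162.50.
Voluntary surrender to law enforcement (−10%): $424,162.50 × 0.9 = $381,746.25.
Verified full-time employment (−20%): $381,746.25 × 0.8 = $305,397.
Defendant has an out-of-state residence (+25%): $305,397 × 1.25 = $381,746.25.
$381,746.25 is within the $650,000 maximum.
Rounded to the nearest dollar: $381,746.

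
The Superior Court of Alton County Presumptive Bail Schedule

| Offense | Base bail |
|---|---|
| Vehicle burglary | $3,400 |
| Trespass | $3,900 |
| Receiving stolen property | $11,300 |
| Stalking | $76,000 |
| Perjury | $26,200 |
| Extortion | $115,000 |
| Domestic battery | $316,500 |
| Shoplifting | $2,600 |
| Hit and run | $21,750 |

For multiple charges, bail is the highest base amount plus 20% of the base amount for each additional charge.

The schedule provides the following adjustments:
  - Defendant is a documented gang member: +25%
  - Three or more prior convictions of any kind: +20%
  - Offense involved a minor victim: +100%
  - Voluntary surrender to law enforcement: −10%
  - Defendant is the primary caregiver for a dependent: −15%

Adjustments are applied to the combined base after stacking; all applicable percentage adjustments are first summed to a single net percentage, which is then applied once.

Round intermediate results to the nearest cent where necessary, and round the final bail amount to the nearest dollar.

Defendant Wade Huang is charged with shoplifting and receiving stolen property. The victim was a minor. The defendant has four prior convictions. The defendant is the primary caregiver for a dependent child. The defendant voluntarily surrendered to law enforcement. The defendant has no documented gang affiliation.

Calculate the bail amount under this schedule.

Base amounts from the schedule: shoplifting $2,600; receiving stolen property $11,300.
Stacking rule: highest base plus 20% of each additional charge. Highest is receiving stolen property at $11,300. Additional: $2,600 × 20% = $520. Combined base = $11,300 + $520 = $11,820.
Net percentage adjustment: +20% +100% −10% −15% = +95%. $11,820 × 1.95 = $23,049.

$23,049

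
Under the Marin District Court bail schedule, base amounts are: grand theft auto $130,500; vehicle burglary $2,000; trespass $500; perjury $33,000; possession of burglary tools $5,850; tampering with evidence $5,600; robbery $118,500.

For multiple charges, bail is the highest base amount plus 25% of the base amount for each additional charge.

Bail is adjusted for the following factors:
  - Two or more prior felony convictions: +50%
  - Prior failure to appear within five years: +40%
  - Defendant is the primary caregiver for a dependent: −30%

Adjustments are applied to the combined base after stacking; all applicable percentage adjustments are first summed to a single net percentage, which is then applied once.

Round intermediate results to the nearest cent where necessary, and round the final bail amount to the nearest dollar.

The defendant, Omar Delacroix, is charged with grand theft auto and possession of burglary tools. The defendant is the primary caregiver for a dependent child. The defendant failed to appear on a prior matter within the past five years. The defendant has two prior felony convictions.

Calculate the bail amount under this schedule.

$211,140

Base amounts from the schedule: grand theft auto $130,500; possession of burglary tools $5,850.
Stacking rule: highest base plus 25% of each additional charge. Highest is grand theft auto at $130,500. Additional: $5,850 × 25% = $1,462.50. Combined base = $130,500 + $1,462.50 = $131,962.50.
Net percentage adjustment: +50% +40% −30% = +60%. $131,962.50 × 1.6 = $211,140.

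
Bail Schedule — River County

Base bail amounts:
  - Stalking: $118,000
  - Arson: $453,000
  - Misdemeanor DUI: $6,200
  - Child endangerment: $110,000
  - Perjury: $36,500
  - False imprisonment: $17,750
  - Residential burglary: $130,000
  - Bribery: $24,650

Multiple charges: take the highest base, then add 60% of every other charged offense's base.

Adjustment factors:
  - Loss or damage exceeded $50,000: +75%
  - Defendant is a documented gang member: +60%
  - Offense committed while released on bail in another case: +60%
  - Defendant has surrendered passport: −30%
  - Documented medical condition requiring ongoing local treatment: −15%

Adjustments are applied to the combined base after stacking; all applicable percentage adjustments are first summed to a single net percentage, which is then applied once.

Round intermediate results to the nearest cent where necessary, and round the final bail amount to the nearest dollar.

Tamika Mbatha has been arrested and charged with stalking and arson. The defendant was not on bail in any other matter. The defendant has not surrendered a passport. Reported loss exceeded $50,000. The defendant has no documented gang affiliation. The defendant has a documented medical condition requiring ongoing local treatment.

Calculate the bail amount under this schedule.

Base amounts from the schedule: stalking $118,000; arson $453,000.
Stacking rule: highest base plus 60% of each additional charge. Highest is arson at $453,000. Additional: $118,000 × 60% = $70,800. Combined base = $453,000 + $70,800 = $523,800.
Net percentage adjustment: +75% −15% = +60%. $523,800 × 1.6 = $838,080.

$838,080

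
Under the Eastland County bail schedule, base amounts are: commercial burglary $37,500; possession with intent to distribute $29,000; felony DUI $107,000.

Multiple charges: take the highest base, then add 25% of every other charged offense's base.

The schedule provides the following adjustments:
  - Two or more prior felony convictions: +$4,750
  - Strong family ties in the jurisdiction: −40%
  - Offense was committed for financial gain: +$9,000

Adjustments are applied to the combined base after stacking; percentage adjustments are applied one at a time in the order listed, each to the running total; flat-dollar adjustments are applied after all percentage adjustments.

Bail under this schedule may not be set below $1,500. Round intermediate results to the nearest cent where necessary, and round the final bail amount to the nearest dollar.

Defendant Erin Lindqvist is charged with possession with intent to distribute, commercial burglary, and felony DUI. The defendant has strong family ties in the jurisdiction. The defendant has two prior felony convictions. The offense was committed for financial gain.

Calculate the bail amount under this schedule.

Base amounts from the schedule: possession with intent to distribute $29,000; commercial burglary $37,500; felony DUI $107,000.
Stacking rule: highest base plus 25% of each additional charge. Highest is felony DUI at $107,000. Additional: $29,000 × 25% = $7,250; $37,500 × 25% = $9,375. Combined base = $107,000 + $16,625 = $123,625.
Strong family ties in the jurisdiction (−40%): $123,625 × 0.6 = $74,175.
Two or more prior felony convictions (+$4,750 flat): $74,175 + $4,750 = $78,925.
Offense was committed for financial gain (+$9,000 flat): $78,925 + $9,000 = $87,925.
$87,925 is at or above the $1,500 minimum.

$87,925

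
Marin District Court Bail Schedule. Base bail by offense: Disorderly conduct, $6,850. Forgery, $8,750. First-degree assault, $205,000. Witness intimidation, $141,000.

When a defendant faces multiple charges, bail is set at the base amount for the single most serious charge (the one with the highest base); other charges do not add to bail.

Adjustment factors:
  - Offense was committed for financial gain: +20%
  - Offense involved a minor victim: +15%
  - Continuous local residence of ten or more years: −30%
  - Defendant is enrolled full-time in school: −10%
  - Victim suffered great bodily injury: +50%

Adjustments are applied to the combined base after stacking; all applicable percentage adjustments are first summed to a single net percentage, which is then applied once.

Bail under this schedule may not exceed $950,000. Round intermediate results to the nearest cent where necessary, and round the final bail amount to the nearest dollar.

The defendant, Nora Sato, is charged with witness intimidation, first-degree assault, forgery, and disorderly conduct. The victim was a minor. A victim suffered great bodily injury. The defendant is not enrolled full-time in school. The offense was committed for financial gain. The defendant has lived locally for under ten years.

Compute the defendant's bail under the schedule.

Base amounts from the schedule: witness intimidation $141,000; first-degree assault $205,000; forgery $8,750; disorderly conduct $6,850.
Stacking rule: use the highest base only. Highest is first-degree assault at $205,000. Combined base = $205,000.
Net percentage adjustment: +20% +15% +50% = +85%. $205,000 × 1.85 = $379,250.
$379,250 is within the $950,000 maximum.

$379,250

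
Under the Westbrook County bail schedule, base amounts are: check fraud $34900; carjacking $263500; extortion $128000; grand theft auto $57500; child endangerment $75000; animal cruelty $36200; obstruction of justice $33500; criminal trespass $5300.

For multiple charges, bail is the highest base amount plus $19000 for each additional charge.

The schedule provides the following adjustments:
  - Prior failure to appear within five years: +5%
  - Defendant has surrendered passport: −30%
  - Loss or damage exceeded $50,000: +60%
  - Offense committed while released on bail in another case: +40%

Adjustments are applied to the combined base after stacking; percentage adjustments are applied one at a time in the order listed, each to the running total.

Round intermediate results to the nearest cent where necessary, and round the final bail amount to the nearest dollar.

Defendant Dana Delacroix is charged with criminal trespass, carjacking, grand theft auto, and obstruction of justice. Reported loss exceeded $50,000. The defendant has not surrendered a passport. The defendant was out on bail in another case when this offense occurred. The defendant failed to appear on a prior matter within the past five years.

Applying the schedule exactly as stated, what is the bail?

$753816

Base amounts from the schedule: criminal trespass $5300; carjacking $263500; grand theft auto $57500; obstruction of justice $33500.
Stacking rule: highest base plus $19000 per additional charge. Highest is carjacking at $263500; 3 additional charges → +$57000. Combined base = $320500.
Prior failure to appear within five years (+5%): $320500 × 1.05 = $336525.
Loss or damage exceeded $50,000 (+60%): $336525 × 1.6 = $538440.
Offense committed while released on bail in another case (+40%): $538440 × 1.4 = $753816.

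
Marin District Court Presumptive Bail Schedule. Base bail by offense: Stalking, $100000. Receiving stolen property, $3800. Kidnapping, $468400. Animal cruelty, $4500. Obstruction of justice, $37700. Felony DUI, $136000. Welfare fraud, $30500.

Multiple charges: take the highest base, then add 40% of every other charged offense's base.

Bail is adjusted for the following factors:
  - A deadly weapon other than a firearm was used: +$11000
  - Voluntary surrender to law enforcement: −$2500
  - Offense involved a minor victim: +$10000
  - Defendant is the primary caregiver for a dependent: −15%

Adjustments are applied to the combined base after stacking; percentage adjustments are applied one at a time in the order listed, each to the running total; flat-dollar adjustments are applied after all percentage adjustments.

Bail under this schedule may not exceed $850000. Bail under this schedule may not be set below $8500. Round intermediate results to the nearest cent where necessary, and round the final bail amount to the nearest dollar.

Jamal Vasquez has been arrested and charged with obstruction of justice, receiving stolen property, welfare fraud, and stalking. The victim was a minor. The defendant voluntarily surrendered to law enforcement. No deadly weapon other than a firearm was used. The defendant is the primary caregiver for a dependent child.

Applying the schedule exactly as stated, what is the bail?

$116980

Base amounts from the schedule: obstruction of justice $37700; receiving stolen property $3800; welfare fraud $30500; stalking $100000.
Stacking rule: highest base plus 40% of each additional charge. Highest is stalking at $100000. Additional: $37700 × 40% = $15080; $3800 × 40% = $1520; $30500 × 40% = $12200. Combined base = $100000 + $28800 = $128800.
Defendant is the primary caregiver for a dependent (−15%): $128800 × 0.85 = $109480.
Voluntary surrender to law enforcement (−$2500 flat): $109480 − $2500 = $106980.
Offense involved a minor victim (+$10000 flat): $106980 + $10000 = $116980.
$116980 is within the $850000 maximum.
$116980 is at or above the $8500 minimum.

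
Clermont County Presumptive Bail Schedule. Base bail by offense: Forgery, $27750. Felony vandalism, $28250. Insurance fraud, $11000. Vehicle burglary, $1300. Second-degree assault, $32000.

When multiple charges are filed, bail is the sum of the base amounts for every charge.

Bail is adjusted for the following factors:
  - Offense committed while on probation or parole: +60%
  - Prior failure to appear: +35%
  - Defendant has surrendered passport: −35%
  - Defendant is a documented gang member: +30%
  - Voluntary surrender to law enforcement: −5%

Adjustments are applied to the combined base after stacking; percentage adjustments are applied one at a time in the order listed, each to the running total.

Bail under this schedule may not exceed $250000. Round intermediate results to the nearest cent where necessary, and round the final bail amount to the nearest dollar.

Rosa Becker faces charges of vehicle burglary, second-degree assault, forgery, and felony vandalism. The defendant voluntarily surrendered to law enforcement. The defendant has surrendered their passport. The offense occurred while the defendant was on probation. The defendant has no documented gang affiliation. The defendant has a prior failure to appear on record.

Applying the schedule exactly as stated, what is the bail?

$119108

Base amounts from the schedule: vehicle burglary $1300; second-degree assault $32000; forgery $27750; felony vandalism $28250.
Stacking rule: sum of all bases. $1300 + $32000 + $27750 + $28250 = $89300.
Offense committed while on probation or parole (+60%): $89300 × 1.6 = $142880.
Prior failure to appear (+35%): $142880 × 1.35 = $192888.
Defendant has surrendered passport (−35%): $192888 × 0.65 = $125377.20.
Voluntary surrender to law enforcement (−5%): $125377.20 × 0.95 = $119108.34.
$119108.34 is within the $250000 maximum.
Rounded to the nearest dollar: $119108.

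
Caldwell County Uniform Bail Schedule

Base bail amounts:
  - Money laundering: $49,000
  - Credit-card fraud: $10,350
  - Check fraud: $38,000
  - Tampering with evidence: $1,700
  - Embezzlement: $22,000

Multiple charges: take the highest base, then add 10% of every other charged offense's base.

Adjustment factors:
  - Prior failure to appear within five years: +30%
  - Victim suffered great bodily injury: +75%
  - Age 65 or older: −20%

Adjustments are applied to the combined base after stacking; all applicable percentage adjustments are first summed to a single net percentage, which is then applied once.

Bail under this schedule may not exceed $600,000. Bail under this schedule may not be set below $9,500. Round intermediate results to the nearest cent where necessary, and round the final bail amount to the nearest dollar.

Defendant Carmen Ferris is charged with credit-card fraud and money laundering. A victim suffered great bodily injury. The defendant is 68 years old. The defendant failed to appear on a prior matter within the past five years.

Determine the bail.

$92,565

Base amounts from the schedule: credit-card fraud $10,350; money laundering $49,000.
Stacking rule: highest base plus 10% of each additional charge. Highest is money laundering at $49,000. Additional: $10,350 × 10% = $1,035. Combined base = $49,000 + $1,035 = $50,035.
Net percentage adjustment: +30% +75% −20% = +85%. $50,035 × 1.85 = $92,564.75.
$92,564.75 is within the $600,000 maximum.
$92,564.75 is at or above the $9,500 minimum.
Rounded to the nearest dollar: $92,565.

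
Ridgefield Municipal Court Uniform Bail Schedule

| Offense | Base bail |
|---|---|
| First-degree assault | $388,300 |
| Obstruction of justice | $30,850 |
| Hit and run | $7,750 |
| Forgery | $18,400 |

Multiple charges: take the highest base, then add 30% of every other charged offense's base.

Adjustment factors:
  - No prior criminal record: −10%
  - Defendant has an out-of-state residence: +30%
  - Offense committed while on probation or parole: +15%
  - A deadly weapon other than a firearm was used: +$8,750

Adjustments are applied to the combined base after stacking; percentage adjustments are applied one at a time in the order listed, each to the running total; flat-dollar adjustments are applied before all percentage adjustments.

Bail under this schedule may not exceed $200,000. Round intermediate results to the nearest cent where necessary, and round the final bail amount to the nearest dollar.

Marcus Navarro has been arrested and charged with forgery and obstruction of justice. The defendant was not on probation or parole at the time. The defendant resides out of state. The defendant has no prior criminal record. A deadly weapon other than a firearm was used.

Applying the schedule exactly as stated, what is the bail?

Base amounts from the schedule: forgery $18,400; obstruction of justice $30,850.
Stacking rule: highest base plus 30% of each additional charge. Highest is obstruction of justice at $30,850. Additional: $18,400 × 30% = $5,520. Combined base = $30,850 + $5,520 = $36,370.
A deadly weapon other than a firearm was used (+$8,750 flat): $36,370 + $8,750 = $45,120.
No prior criminal record (−10%): $45,120 × 0.9 = $40,608.
Defendant has an out-of-state residence (+30%): $40,608 × 1.3 = $52,790.40.
$52,790.40 is within the $200,000 maximum.
Rounded to the nearest dollar: $52,790.

$52,790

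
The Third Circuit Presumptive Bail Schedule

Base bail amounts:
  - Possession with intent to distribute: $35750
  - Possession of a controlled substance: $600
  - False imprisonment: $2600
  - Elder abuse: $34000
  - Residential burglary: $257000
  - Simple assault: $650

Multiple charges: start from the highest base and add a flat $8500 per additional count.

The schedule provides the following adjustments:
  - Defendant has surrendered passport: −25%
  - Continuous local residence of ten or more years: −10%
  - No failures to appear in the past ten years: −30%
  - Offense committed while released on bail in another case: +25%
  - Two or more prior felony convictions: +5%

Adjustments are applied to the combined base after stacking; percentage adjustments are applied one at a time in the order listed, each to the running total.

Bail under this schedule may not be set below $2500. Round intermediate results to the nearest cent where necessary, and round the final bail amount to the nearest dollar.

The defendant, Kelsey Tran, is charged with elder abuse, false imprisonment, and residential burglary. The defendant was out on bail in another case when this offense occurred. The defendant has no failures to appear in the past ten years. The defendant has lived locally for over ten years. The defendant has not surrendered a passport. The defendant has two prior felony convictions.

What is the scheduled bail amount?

$226564

Base amounts from the schedule: elder abuse $34000; false imprisonment $2600; residential burglary $257000.
Stacking rule: highest base plus $8500 per additional charge. Highest is residential burglary at $257000; 2 additional charges → +$17000. Combined base = $274000.
Continuous local residence of ten or more years (−10%): $274000 × 0.9 = $246600.
No failures to appear in the past ten years (−30%): $246600 × 0.7 = $172620.
Offense committed while released on bail in another case (+25%): $172620 × 1.25 = $215775.
Two or more prior felony convictions (+5%): $215775 × 1.05 = $226563.75.
$226563.75 is at or above the $2500 minimum.
Rounded to the nearest dollar: $226564.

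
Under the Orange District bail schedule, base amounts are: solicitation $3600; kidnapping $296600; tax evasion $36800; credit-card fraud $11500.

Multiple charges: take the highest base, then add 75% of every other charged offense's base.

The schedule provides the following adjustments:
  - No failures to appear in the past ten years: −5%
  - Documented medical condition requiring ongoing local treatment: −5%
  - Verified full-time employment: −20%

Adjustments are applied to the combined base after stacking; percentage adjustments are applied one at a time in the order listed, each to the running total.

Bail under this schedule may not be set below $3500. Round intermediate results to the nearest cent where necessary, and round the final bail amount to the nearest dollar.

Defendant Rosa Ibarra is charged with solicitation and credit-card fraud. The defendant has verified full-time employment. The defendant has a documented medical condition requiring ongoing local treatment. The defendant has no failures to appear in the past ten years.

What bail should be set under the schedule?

$10252

Base amounts from the schedule: solicitation $3600; credit-card fraud $11500.
Stacking rule: highest base plus 75% of each additional charge. Highest is credit-card fraud at $11500. Additional: $3600 × 75% = $2700. Combined base = $11500 + $2700 = $14200.
No failures to appear in the past ten years (−5%): $14200 × 0.95 = $13490.
Documented medical condition requiring ongoing local treatment (−5%): $13490 × 0.95 = $12815.50.
Verified full-time employment (−20%): $12815.50 × 0.8 = $10252.40.
$10252.40 is at or above the $3500 minimum.
Rounded to the nearest dollar: $10252.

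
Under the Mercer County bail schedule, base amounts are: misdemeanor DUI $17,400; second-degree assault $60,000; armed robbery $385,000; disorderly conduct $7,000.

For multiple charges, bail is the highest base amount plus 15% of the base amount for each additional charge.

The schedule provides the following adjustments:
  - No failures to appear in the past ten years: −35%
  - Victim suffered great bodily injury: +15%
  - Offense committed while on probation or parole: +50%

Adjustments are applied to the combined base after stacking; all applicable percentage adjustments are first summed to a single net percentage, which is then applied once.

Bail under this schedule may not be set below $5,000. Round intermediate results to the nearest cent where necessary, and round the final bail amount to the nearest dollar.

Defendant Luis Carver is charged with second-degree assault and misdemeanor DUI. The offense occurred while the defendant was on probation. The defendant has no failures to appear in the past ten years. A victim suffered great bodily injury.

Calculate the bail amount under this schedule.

$81,393

Base amounts from the schedule: second-degree assault $60,000; misdemeanor DUI $17,400.
Stacking rule: highest base plus 15% of each additional charge. Highest is second-degree assault at $60,000. Additional: $17,400 × 15% = $2,610. Combined base = $60,000 + $2,610 = $62,610.
Net percentage adjustment: −35% +15% +50% = +30%. $62,610 × 1.3 = $81,393.
$81,393 is at or above the $5,000 minimum.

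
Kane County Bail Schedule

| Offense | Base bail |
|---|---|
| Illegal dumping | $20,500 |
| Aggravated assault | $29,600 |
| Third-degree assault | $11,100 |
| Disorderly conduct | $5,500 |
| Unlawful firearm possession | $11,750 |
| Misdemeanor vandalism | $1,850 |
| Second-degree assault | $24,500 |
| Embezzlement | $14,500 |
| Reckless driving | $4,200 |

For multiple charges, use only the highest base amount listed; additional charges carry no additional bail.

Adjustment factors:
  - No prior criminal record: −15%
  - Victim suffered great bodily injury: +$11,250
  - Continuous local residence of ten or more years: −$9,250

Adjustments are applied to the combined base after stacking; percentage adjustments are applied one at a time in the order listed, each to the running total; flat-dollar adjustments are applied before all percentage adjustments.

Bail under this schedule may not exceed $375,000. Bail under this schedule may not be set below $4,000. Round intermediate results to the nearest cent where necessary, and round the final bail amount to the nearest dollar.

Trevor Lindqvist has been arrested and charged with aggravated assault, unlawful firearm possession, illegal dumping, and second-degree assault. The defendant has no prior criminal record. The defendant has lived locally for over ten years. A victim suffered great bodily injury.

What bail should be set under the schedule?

Base amounts from the schedule: aggravated assault $29,600; unlawful firearm possession $11,750; illegal dumping $20,500; second-degree assault $24,500.
Stacking rule: use the highest base only. Highest is aggravated assault at $29,600. Combined base = $29,600.
Victim suffered great bodily injury (+$11,250 flat): $29,600 + $11,250 = $40,850.
Continuous local residence of ten or more years (−$9,250 flat): $40,850 − $9,250 = $31,600.
No prior criminal record (−15%): $31,600 × 0.85 = $26,860.
$26,860 is within the $375,000 maximum.
$26,860 is at or above the $4,000 minimum.

$26,860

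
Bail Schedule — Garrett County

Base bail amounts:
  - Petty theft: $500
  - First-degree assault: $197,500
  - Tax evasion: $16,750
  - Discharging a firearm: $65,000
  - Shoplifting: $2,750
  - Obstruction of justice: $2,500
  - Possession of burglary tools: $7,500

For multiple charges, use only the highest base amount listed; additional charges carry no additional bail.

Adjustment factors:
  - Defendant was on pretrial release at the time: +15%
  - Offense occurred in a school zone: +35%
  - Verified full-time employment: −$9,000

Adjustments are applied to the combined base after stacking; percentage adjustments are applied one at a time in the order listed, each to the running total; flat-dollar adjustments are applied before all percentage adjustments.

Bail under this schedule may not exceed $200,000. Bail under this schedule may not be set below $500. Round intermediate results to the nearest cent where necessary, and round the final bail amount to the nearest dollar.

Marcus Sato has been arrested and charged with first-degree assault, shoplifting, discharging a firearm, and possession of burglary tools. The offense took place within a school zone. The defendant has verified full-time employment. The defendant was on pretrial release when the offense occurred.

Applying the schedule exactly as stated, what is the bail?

$200,000

Base amounts from the schedule: first-degree assault $197,500; shoplifting $2,750; discharging a firearm $65,000; possession of burglary tools $7,500.
Stacking rule: use the highest base only. Highest is first-degree assault at $197,500. Combined base = $197,500.
Verified full-time employment (−$9,000 flat): $197,500 − $9,000 = $188,500.
Defendant was on pretrial release at the time (+15%): $188,500 × 1.15 = $216,775.
Offense occurred in a school zone (+35%): $216,775 × 1.35 = $292,646.25.
Result $292,646.25 exceeds the maximum of $200,000; bail is capped at $200,000.
$200,000 is at or above the $500 minimum.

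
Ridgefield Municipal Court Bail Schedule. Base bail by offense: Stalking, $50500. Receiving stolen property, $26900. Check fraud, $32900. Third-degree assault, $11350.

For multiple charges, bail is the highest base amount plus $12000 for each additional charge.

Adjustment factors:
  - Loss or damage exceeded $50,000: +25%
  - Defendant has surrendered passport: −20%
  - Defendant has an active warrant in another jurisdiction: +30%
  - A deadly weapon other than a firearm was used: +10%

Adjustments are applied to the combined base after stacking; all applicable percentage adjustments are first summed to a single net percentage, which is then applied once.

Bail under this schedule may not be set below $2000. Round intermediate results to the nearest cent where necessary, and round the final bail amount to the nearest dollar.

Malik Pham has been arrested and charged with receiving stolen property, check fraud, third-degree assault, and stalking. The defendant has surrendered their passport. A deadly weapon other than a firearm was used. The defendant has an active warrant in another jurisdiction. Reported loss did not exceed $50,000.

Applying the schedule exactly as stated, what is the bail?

Base amounts from the schedule: receiving stolen property $26900; check fraud $32900; third-degree assault $11350; stalking $50500.
Stacking rule: highest base plus $12000 per additional charge. Highest is stalking at $50500; 3 additional charges → +$36000. Combined base = $86500.
Net percentage adjustment: −20% +30% +10% = +20%. $86500 × 1.2 = $103800.
$103800 is at or above the $2000 minimum.

$103800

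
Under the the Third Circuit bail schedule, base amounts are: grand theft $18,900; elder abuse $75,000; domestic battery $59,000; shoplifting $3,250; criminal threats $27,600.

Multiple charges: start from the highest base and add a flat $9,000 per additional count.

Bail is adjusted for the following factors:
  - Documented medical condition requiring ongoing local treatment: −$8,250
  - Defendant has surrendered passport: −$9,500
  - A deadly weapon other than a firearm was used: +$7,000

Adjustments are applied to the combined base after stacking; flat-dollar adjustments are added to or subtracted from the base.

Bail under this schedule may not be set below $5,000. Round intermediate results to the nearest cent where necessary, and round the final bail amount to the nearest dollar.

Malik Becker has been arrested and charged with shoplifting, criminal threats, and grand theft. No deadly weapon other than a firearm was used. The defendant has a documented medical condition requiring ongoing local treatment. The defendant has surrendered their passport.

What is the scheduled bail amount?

$27,850

Base amounts from the schedule: shoplifting $3,250; criminal threats $27,600; grand theft $18,900.
Stacking rule: highest base plus $9,000 per additional charge. Highest is criminal threats at $27,600; 2 additional charges → +$18,000. Combined base = $45,600.
Documented medical condition requiring ongoing local treatment (−$8,250 flat): $45,600 − $8,250 = $37,350.
Defendant has surrendered passport (−$9,500 flat): $37,350 − $9,500 = $27,850.
$27,850 is at or above the $5,000 minimum.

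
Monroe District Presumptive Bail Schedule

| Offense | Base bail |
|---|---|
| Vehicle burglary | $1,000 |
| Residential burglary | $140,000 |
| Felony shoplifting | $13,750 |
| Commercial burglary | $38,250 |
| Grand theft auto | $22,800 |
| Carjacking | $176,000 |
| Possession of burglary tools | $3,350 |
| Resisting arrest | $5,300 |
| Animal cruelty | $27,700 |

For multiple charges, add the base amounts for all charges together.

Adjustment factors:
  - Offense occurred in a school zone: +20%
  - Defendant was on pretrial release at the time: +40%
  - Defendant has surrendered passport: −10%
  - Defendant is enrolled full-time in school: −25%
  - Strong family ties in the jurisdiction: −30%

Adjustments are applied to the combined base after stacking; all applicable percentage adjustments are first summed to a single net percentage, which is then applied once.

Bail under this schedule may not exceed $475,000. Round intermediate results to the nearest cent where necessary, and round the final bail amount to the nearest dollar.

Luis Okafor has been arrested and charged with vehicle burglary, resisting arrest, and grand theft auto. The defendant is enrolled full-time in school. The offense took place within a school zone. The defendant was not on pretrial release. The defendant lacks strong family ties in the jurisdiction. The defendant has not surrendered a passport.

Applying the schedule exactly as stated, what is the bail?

Base amounts from the schedule: vehicle burglary $1,000; resisting arrest $5,300; grand theft auto $22,800.
Stacking rule: sum of all bases. $1,000 + $5,300 + $22,800 = $29,100.
Net percentage adjustment: +20% −25% = −5%. $29,100 × 0.95 = $27,645.
$27,645 is within the $475,000 maximum.

$27,645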